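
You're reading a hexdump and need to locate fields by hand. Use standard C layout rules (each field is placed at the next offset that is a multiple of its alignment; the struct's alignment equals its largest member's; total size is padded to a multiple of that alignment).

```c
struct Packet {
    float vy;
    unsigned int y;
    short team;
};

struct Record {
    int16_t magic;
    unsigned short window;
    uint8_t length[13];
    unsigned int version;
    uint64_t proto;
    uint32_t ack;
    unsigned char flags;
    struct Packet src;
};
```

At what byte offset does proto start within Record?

Packet: 0..4  vy  (4B, 4-aligned); 4..8  y  (4B, 4-aligned); 8..10  team  (2B, 2-aligned); 10..12  -- tail padding (2B); sizeof = 12, alignof = 4
0..2  magic  (2B, 2-aligned)
2..4  window  (2B, 2-aligned)
4..17  length  (13B, 1-aligned)
17..20  -- padding (3B)
20..24  version  (4B, 4-aligned)
24..32  proto  (8B, 8-aligned)

24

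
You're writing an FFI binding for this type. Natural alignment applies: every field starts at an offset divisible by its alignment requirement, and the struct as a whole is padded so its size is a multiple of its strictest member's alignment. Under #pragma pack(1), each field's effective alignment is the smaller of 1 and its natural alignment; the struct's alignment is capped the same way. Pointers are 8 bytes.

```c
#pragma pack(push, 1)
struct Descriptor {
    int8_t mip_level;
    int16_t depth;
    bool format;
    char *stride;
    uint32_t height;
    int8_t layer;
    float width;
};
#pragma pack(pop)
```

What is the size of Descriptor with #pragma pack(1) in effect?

21

0..1  mip_level  (1B, 1-aligned)
1..3  depth  (2B, 1-aligned)
3..4  format  (1B, 1-aligned)
4..12  stride  (8B, 1-aligned)
12..16  height  (4B, 1-aligned)
16..17  layer  (1B, 1-aligned)
17..21  width  (4B, 1-aligned)
sizeof = 21, alignof = 1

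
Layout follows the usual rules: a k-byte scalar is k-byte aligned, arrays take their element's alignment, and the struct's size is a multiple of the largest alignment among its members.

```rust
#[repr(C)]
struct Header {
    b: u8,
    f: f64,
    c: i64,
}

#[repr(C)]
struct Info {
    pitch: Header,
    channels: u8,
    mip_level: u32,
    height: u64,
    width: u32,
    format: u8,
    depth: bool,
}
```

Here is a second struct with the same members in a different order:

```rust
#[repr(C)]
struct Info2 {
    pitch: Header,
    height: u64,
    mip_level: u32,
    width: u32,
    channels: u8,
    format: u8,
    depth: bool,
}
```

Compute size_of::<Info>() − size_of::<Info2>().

Header: @0: b [1B, align 1] → 1; +7 pad (align 8); @8: f [8B, align 8] → 16; @16: c [8B, align 8] → 24; size 24, align 8
@0: pitch [24B, align 8] → 24
@24: channels [1B, align 1] → 25
+3 pad (align 4)
@28: mip_level [4B, align 4] → 32
@32: height [8B, align 8] → 40
@40: width [4B, align 4] → 44
@44: format [1B, align 1] → 45
@45: depth [1B, align 1] → 46
+2 tail pad (align 8)
size 48, align 8
— Info2 —
@0: pitch [24B, align 8] → 24
@24: height [8B, align 8] → 32
@32: mip_level [4B, align 4] → 36
@36: width [4B, align 4] → 40
@40: channels [1B, align 1] → 41
@41: format [1B, align 1] → 42
@42: depth [1B, align 1] → 43
+5 tail pad (align 8)
size 48, align 8
48 − 48 = 0

0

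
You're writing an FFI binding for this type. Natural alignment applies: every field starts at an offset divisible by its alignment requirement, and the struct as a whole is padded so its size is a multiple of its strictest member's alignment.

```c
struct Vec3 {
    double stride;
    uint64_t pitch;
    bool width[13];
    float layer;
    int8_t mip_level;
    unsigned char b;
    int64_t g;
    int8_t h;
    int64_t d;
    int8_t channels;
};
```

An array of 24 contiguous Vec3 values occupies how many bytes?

stride at 0 (size 8, align 8) → ends 8
pitch at 8 (size 8, align 8) → ends 16
width at 16 (size 13, align 1) → ends 29
pad 3 to align 4 for layer
layer at 32 (size 4, align 4) → ends 36
mip_level at 36 (size 1, align 1) → ends 37
b at 37 (size 1, align 1) → ends 38
pad 2 to align 8 for g
g at 40 (size 8, align 8) → ends 48
h at 48 (size 1, align 1) → ends 49
pad 7 to align 8 for d
d at 56 (size 8, align 8) → ends 64
channels at 64 (size 1, align 1) → ends 65
tail pad 7 to reach multiple of 8
total 72 bytes, alignment 8
array of 24: 24 × 72 = 1728

1728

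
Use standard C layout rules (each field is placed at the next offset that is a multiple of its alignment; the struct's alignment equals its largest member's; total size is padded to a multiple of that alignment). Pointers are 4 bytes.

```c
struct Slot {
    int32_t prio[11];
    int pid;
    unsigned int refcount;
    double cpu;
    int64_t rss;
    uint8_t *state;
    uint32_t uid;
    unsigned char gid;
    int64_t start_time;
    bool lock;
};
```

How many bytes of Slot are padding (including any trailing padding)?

0..44  prio  (44B, 4-aligned)
44..48  pid  (4B, 4-aligned)
48..52  refcount  (4B, 4-aligned)
52..56  -- padding (4B)
56..64  cpu  (8B, 8-aligned)
64..72  rss  (8B, 8-aligned)
72..76  state  (4B, 4-aligned)
76..80  uid  (4B, 4-aligned)
80..81  gid  (1B, 1-aligned)
81..88  -- padding (7B)
88..96  start_time  (8B, 8-aligned)
96..97  lock  (1B, 1-aligned)
97..104  -- tail padding (7B)
sizeof = 104, alignof = 8
data bytes 86, size 104 → padding 18

18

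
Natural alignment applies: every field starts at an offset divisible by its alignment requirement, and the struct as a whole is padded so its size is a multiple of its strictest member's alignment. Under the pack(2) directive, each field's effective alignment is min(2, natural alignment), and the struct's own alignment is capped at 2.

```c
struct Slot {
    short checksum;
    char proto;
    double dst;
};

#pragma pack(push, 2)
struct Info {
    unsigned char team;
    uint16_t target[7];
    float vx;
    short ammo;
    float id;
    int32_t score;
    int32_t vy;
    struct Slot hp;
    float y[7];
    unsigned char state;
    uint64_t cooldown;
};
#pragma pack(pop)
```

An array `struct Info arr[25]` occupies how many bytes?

2200

Slot: @0: checksum [2B, align 2] → 2; @2: proto [1B, align 1] → 3; +5 pad (align 8); @8: dst [8B, align 8] → 16; size 16, align 8
@0: team [1B, align 1] → 1
+1 pad (align 2)
@2: target [14B, align 2] → 16
@16: vx [4B, align 2] → 20
@20: ammo [2B, align 2] → 22
@22: id [4B, align 2] → 26
@26: score [4B, align 2] → 30
@30: vy [4B, align 2] → 34
@34: hp [16B, align 2] → 50
@50: y [28B, align 2] → 78
@78: state [1B, align 1] → 79
+1 pad (align 2)
@80: cooldown [8B, align 2] → 88
size 88, align 2
array of 25: 25 × 88 = 2200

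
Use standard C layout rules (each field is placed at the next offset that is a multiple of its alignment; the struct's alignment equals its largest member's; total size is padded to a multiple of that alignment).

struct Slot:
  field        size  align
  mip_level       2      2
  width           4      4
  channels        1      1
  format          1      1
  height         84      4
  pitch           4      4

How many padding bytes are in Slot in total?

4

mip_level at 0 (size 2, align 2) → ends 2
pad 2 to align 4 for width
width at 4 (size 4, align 4) → ends 8
channels at 8 (size 1, align 1) → ends 9
format at 9 (size 1, align 1) → ends 10
pad 2 to align 4 for height
height at 12 (size 84, align 4) → ends 96
pitch at 96 (size 4, align 4) → ends 100
total 100 bytes, alignment 4
data bytes 96, size 100 → padding 4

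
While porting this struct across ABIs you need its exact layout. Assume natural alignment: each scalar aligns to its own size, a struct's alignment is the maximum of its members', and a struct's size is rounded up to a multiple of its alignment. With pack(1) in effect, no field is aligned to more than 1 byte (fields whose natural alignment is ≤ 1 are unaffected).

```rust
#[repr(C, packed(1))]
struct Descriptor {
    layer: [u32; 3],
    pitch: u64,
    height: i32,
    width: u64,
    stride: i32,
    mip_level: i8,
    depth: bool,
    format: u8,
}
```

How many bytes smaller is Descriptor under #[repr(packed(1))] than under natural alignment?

natural layout:
  layer at 0 (size 12, align 4) → ends 12
  pad 4 to align 8 for pitch
  pitch at 16 (size 8, align 8) → ends 24
  height at 24 (size 4, align 4) → ends 28
  pad 4 to align 8 for width
  width at 32 (size 8, align 8) → ends 40
  stride at 40 (size 4, align 4) → ends 44
  mip_level at 44 (size 1, align 1) → ends 45
  depth at 45 (size 1, align 1) → ends 46
  format at 46 (size 1, align 1) → ends 47
  tail pad 1 to reach multiple of 8
  total 48 bytes, alignment 8
packed(1) layout:
  layer at 0 (size 12, align 1) → ends 12
  pitch at 12 (size 8, align 1) → ends 20
  height at 20 (size 4, align 1) → ends 24
  width at 24 (size 8, align 1) → ends 32
  stride at 32 (size 4, align 1) → ends 36
  mip_level at 36 (size 1, align 1) → ends 37
  depth at 37 (size 1, align 1) → ends 38
  format at 38 (size 1, align 1) → ends 39
  total 39 bytes, alignment 1
48 − 39 = 9

9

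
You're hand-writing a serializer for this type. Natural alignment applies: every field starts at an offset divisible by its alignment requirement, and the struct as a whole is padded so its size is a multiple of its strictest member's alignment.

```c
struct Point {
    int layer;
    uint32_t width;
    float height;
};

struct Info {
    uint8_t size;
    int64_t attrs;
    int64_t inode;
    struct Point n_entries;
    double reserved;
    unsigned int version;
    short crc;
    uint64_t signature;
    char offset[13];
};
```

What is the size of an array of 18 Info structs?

Point: @0: layer [4B, align 4] → 4; @4: width [4B, align 4] → 8; @8: height [4B, align 4] → 12; size 12, align 4
@0: size [1B, align 1] → 1
+7 pad (align 8)
@8: attrs [8B, align 8] → 16
@16: inode [8B, align 8] → 24
@24: n_entries [12B, align 4] → 36
+4 pad (align 8)
@40: reserved [8B, align 8] → 48
@48: version [4B, align 4] → 52
@52: crc [2B, align 2] → 54
+2 pad (align 8)
@56: signature [8B, align 8] → 64
@64: offset [13B, align 1] → 77
+3 tail pad (align 8)
size 80, align 8
array of 18: 18 × 80 = 1440

1440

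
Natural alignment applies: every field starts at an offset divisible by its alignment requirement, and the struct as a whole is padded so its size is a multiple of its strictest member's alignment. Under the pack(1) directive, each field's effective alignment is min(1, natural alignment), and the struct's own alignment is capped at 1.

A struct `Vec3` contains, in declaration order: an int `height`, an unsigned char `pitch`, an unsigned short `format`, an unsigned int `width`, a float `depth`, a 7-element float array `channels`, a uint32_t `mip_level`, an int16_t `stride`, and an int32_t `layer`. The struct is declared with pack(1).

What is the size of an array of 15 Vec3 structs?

@0: height [4B, align 1] → 4
@4: pitch [1B, align 1] → 5
@5: format [2B, align 1] → 7
@7: width [4B, align 1] → 11
@11: depth [4B, align 1] → 15
@15: channels [28B, align 1] → 43
@43: mip_level [4B, align 1] → 47
@47: stride [2B, align 1] → 49
@49: layer [4B, align 1] → 53
size 53, align 1
array of 15: 15 × 53 = 795

795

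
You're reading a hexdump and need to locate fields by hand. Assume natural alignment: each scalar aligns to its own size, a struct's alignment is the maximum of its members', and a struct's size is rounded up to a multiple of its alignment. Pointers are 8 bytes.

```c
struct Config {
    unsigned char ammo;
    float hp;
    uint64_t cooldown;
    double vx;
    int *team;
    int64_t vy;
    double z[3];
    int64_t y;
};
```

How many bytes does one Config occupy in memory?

ammo at 0 (size 1, align 1) → ends 1
pad 3 to align 4 for hp
hp at 4 (size 4, align 4) → ends 8
cooldown at 8 (size 8, align 8) → ends 16
vx at 16 (size 8, align 8) → ends 24
team at 24 (size 8, align 8) → ends 32
vy at 32 (size 8, align 8) → ends 40
z at 40 (size 24, align 8) → ends 64
y at 64 (size 8, align 8) → ends 72
total 72 bytes, alignment 8

72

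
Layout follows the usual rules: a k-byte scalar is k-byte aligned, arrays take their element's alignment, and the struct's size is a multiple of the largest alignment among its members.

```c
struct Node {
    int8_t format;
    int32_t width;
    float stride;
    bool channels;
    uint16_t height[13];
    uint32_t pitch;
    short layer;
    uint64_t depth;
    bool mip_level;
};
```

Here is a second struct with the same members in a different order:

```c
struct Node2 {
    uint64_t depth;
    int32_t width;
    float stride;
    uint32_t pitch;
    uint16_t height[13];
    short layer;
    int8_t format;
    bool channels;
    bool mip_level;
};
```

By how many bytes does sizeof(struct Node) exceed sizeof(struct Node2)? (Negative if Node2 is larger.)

format at 0 (size 1, align 1) → ends 1
pad 3 to align 4 for width
width at 4 (size 4, align 4) → ends 8
stride at 8 (size 4, align 4) → ends 12
channels at 12 (size 1, align 1) → ends 13
pad 1 to align 2 for height
height at 14 (size 26, align 2) → ends 40
pitch at 40 (size 4, align 4) → ends 44
layer at 44 (size 2, align 2) → ends 46
pad 2 to align 8 for depth
depth at 48 (size 8, align 8) → ends 56
mip_level at 56 (size 1, align 1) → ends 57
tail pad 7 to reach multiple of 8
total 64 bytes, alignment 8
— Node2 —
depth at 0 (size 8, align 8) → ends 8
width at 8 (size 4, align 4) → ends 12
stride at 12 (size 4, align 4) → ends 16
pitch at 16 (size 4, align 4) → ends 20
height at 20 (size 26, align 2) → ends 46
layer at 46 (size 2, align 2) → ends 48
format at 48 (size 1, align 1) → ends 49
channels at 49 (size 1, align 1) → ends 50
mip_level at 50 (size 1, align 1) → ends 51
tail pad 5 to reach multiple of 8
total 56 bytes, alignment 8
64 − 56 = 8

8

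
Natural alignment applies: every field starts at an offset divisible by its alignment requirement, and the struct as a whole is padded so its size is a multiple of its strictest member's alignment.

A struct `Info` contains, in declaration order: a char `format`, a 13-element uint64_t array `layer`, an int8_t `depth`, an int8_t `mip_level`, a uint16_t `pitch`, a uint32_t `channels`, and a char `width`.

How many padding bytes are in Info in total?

14

0..1  format  (1B, 1-aligned)
1..8  -- padding (7B)
8..112  layer  (104B, 8-aligned)
112..113  depth  (1B, 1-aligned)
113..114  mip_level  (1B, 1-aligned)
114..116  pitch  (2B, 2-aligned)
116..120  channels  (4B, 4-aligned)
120..121  width  (1B, 1-aligned)
121..128  -- tail padding (7B)
sizeof = 128, alignof = 8
data bytes 114, size 128 → padding 14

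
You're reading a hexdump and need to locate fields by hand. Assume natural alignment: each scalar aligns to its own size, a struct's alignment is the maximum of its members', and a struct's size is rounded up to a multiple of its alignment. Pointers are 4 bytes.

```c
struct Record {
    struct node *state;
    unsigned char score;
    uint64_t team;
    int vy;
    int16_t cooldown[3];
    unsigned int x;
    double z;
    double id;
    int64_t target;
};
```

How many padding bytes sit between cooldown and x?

@0: state [4B, align 4] → 4
@4: score [1B, align 1] → 5
+3 pad (align 8)
@8: team [8B, align 8] → 16
@16: vy [4B, align 4] → 20
@20: cooldown [6B, align 2] → 26
+2 pad (align 4)
@28: x [4B, align 4] → 32

2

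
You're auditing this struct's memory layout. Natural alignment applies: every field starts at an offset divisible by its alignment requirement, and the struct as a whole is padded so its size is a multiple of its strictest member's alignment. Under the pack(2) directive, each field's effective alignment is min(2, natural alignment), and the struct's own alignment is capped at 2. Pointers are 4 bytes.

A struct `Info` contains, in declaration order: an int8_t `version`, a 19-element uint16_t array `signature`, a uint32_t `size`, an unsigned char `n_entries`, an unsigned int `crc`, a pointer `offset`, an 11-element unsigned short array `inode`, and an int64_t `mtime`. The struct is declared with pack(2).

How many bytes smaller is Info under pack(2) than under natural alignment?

natural layout:
  @0: version [1B, align 1] → 1
  +1 pad (align 2)
  @2: signature [38B, align 2] → 40
  @40: size [4B, align 4] → 44
  @44: n_entries [1B, align 1] → 45
  +3 pad (align 4)
  @48: crc [4B, align 4] → 52
  @52: offset [4B, align 4] → 56
  @56: inode [22B, align 2] → 78
  +2 pad (align 8)
  @80: mtime [8B, align 8] → 88
  size 88, align 8
packed(2) layout:
  @0: version [1B, align 1] → 1
  +1 pad (align 2)
  @2: signature [38B, align 2] → 40
  @40: size [4B, align 2] → 44
  @44: n_entries [1B, align 1] → 45
  +1 pad (align 2)
  @46: crc [4B, align 2] → 50
  @50: offset [4B, align 2] → 54
  @54: inode [22B, align 2] → 76
  @76: mtime [8B, align 2] → 84
  size 84, align 2
88 − 84 = 4

4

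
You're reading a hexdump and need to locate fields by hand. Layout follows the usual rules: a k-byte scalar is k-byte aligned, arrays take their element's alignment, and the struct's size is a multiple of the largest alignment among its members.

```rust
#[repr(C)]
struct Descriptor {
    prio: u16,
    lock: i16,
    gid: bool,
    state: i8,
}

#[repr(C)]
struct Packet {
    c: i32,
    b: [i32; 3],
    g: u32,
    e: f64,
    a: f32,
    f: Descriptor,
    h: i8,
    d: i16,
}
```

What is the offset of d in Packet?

Descriptor: 0..2  prio  (2B, 2-aligned); 2..4  lock  (2B, 2-aligned); 4..5  gid  (1B, 1-aligned); 5..6  state  (1B, 1-aligned); sizeof = 6, alignof = 2
0..4  c  (4B, 4-aligned)
4..16  b  (12B, 4-aligned)
16..20  g  (4B, 4-aligned)
20..24  -- padding (4B)
24..32  e  (8B, 8-aligned)
32..36  a  (4B, 4-aligned)
36..42  f  (6B, 2-aligned)
42..43  h  (1B, 1-aligned)
43..44  -- padding (1B)
44..46  d  (2B, 2-aligned)

44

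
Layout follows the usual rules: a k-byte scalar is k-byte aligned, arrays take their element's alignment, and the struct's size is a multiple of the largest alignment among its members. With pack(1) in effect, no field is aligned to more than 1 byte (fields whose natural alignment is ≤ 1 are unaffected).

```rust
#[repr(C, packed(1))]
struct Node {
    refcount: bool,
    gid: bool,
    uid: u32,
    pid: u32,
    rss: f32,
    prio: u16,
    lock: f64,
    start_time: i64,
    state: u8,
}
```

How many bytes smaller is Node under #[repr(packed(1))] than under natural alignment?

natural layout:
  0..1  refcount  (1B, 1-aligned)
  1..2  gid  (1B, 1-aligned)
  2..4  -- padding (2B)
  4..8  uid  (4B, 4-aligned)
  8..12  pid  (4B, 4-aligned)
  12..16  rss  (4B, 4-aligned)
  16..18  prio  (2B, 2-aligned)
  18..24  -- padding (6B)
  24..32  lock  (8B, 8-aligned)
  32..40  start_time  (8B, 8-aligned)
  40..41  state  (1B, 1-aligned)
  41..48  -- tail padding (7B)
  sizeof = 48, alignof = 8
packed(1) layout:
  0..1  refcount  (1B, 1-aligned)
  1..2  gid  (1B, 1-aligned)
  2..6  uid  (4B, 1-aligned)
  6..10  pid  (4B, 1-aligned)
  10..14  rss  (4B, 1-aligned)
  14..16  prio  (2B, 1-aligned)
  16..24  lock  (8B, 1-aligned)
  24..32  start_time  (8B, 1-aligned)
  32..33  state  (1B, 1-aligned)
  sizeof = 33, alignof = 1
48 − 33 = 15

15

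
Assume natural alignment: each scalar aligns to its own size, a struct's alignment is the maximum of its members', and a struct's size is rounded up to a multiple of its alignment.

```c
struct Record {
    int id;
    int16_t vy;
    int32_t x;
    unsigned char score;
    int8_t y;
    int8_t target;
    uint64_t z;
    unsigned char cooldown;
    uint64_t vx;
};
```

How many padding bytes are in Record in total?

id at 0 (size 4, align 4) → ends 4
vy at 4 (size 2, align 2) → ends 6
pad 2 to align 4 for x
x at 8 (size 4, align 4) → ends 12
score at 12 (size 1, align 1) → ends 13
y at 13 (size 1, align 1) → ends 14
target at 14 (size 1, align 1) → ends 15
pad 1 to align 8 for z
z at 16 (size 8, align 8) → ends 24
cooldown at 24 (size 1, align 1) → ends 25
pad 7 to align 8 for vx
vx at 32 (size 8, align 8) → ends 40
total 40 bytes, alignment 8
data bytes 30, size 40 → padding 10

10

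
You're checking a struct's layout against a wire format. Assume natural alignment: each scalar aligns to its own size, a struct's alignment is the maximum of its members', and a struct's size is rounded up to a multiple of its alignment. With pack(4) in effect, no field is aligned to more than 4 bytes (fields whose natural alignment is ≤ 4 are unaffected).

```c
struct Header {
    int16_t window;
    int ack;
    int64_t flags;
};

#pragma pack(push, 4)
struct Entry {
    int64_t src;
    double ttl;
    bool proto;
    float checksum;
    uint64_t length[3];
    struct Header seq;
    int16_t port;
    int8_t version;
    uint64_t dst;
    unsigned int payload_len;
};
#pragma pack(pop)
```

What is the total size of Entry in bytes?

Header: window at 0 (size 2, align 2) → ends 2; pad 2 to align 4 for ack; ack at 4 (size 4, align 4) → ends 8; flags at 8 (size 8, align 8) → ends 16; total 16 bytes, alignment 8
src at 0 (size 8, align 4) → ends 8
ttl at 8 (size 8, align 4) → ends 16
proto at 16 (size 1, align 1) → ends 17
pad 3 to align 4 for checksum
checksum at 20 (size 4, align 4) → ends 24
length at 24 (size 24, align 4) → ends 48
seq at 48 (size 16, align 4) → ends 64
port at 64 (size 2, align 2) → ends 66
version at 66 (size 1, align 1) → ends 67
pad 1 to align 4 for dst
dst at 68 (size 8, align 4) → ends 76
payload_len at 76 (size 4, align 4) → ends 80
total 80 bytes, alignment 4

80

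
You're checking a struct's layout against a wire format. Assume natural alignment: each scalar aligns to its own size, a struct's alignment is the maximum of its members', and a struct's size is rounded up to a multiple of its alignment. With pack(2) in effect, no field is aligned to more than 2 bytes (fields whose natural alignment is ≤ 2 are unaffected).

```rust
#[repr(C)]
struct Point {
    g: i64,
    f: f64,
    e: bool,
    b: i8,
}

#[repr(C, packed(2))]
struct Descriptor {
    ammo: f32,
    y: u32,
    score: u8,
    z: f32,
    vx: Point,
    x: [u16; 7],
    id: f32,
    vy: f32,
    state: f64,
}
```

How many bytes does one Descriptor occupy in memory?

Point: @0: g [8B, align 8] → 8; @8: f [8B, align 8] → 16; @16: e [1B, align 1] → 17; @17: b [1B, align 1] → 18; +6 tail pad (align 8); size 24, align 8
@0: ammo [4B, align 2] → 4
@4: y [4B, align 2] → 8
@8: score [1B, align 1] → 9
+1 pad (align 2)
@10: z [4B, align 2] → 14
@14: vx [24B, align 2] → 38
@38: x [14B, align 2] → 52
@52: id [4B, align 2] → 56
@56: vy [4B, align 2] → 60
@60: state [8B, align 2] → 68
size 68, align 2

68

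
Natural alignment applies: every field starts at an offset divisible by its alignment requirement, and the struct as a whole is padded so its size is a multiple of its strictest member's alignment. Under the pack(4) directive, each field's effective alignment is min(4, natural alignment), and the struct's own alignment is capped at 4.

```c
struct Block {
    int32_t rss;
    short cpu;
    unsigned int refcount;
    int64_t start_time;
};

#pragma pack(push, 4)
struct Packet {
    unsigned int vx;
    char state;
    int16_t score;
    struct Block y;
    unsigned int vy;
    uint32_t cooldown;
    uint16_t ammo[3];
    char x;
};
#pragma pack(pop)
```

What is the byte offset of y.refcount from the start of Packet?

Block: rss at 0 (size 4, align 4) → ends 4; cpu at 4 (size 2, align 2) → ends 6; pad 2 to align 4 for refcount; refcount at 8 (size 4, align 4) → ends 12; pad 4 to align 8 for start_time; start_time at 16 (size 8, align 8) → ends 24; total 24 bytes, alignment 8
vx at 0 (size 4, align 4) → ends 4
state at 4 (size 1, align 1) → ends 5
pad 1 to align 2 for score
score at 6 (size 2, align 2) → ends 8
y at 8 (size 24, align 4) → ends 32
within Block: refcount at 8
8 + 8 = 16

16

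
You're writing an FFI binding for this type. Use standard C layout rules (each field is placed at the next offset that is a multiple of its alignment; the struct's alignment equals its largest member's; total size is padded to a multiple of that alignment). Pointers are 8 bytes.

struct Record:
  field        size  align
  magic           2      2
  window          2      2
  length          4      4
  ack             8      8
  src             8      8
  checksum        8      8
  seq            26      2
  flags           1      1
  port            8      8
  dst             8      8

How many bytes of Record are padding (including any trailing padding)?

5

@0: magic [2B, align 2] → 2
@2: window [2B, align 2] → 4
@4: length [4B, align 4] → 8
@8: ack [8B, align 8] → 16
@16: src [8B, align 8] → 24
@24: checksum [8B, align 8] → 32
@32: seq [26B, align 2] → 58
@58: flags [1B, align 1] → 59
+5 pad (align 8)
@64: port [8B, align 8] → 72
@72: dst [8B, align 8] → 80
size 80, align 8
data bytes 75, size 80 → padding 5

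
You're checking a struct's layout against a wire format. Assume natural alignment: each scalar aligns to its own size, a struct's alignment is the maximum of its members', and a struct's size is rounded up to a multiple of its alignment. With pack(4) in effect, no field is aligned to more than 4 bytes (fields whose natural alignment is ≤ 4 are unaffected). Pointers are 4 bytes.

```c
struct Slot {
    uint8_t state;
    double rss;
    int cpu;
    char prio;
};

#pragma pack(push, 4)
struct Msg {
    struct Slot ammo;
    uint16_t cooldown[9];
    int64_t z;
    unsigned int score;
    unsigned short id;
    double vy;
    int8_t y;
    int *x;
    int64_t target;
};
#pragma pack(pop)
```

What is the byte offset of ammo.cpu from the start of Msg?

16

Slot: state at 0 (size 1, align 1) → ends 1; pad 7 to align 8 for rss; rss at 8 (size 8, align 8) → ends 16; cpu at 16 (size 4, align 4) → ends 20; prio at 20 (size 1, align 1) → ends 21; tail pad 3 to reach multiple of 8; total 24 bytes, alignment 8
ammo at 0 (size 24, align 4) → ends 24
within Slot: cpu at 16
0 + 16 = 16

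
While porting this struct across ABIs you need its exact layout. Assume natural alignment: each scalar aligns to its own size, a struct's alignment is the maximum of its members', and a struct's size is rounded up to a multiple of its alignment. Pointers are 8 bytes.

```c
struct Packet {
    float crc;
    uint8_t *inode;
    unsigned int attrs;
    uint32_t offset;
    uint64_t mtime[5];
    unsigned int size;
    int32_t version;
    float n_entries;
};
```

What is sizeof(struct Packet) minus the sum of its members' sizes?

crc at 0 (size 4, align 4) → ends 4
pad 4 to align 8 for inode
inode at 8 (size 8, align 8) → ends 16
attrs at 16 (size 4, align 4) → ends 20
offset at 20 (size 4, align 4) → ends 24
mtime at 24 (size 40, align 8) → ends 64
size at 64 (size 4, align 4) → ends 68
version at 68 (size 4, align 4) → ends 72
n_entries at 72 (size 4, align 4) → ends 76
tail pad 4 to reach multiple of 8
total 80 bytes, alignment 8
data bytes 72, size 80 → padding 8

8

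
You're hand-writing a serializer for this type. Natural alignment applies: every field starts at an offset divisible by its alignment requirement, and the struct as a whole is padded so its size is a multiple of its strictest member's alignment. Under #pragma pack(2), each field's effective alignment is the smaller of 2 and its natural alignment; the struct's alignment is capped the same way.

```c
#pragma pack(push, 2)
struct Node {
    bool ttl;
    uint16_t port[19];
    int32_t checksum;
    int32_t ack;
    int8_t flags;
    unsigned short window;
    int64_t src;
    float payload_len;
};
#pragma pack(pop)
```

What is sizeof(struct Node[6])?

384

0..1  ttl  (1B, 1-aligned)
1..2  -- padding (1B)
2..40  port  (38B, 2-aligned)
40..44  checksum  (4B, 2-aligned)
44..48  ack  (4B, 2-aligned)
48..49  flags  (1B, 1-aligned)
49..50  -- padding (1B)
50..52  window  (2B, 2-aligned)
52..60  src  (8B, 2-aligned)
60..64  payload_len  (4B, 2-aligned)
sizeof = 64, alignof = 2
array of 6: 6 × 64 = 384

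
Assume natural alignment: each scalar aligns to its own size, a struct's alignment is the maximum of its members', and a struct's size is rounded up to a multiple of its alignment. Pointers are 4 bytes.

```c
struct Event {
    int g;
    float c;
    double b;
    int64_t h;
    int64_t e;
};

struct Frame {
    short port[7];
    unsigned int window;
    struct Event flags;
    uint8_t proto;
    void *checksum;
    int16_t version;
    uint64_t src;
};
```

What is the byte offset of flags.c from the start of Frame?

28

Event: g at 0 (size 4, align 4) → ends 4; c at 4 (size 4, align 4) → ends 8; b at 8 (size 8, align 8) → ends 16; h at 16 (size 8, align 8) → ends 24; e at 24 (size 8, align 8) → ends 32; total 32 bytes, alignment 8
port at 0 (size 14, align 2) → ends 14
pad 2 to align 4 for window
window at 16 (size 4, align 4) → ends 20
pad 4 to align 8 for flags
flags at 24 (size 32, align 8) → ends 56
within Event: c at 4
24 + 4 = 28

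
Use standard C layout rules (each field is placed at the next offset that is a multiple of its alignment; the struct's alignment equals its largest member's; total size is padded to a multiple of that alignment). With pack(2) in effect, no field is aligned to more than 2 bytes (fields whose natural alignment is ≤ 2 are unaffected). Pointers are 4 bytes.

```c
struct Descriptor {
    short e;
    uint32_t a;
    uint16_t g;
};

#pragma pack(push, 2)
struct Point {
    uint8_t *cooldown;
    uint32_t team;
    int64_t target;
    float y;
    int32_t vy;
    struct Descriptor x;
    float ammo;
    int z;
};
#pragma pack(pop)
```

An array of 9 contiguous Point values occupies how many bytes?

Descriptor: @0: e [2B, align 2] → 2; +2 pad (align 4); @4: a [4B, align 4] → 8; @8: g [2B, align 2] → 10; +2 tail pad (align 4); size 12, align 4
@0: cooldown [4B, align 2] → 4
@4: team [4B, align 2] → 8
@8: target [8B, align 2] → 16
@16: y [4B, align 2] → 20
@20: vy [4B, align 2] → 24
@24: x [12B, align 2] → 36
@36: ammo [4B, align 2] → 40
@40: z [4B, align 2] → 44
size 44, align 2
array of 9: 9 × 44 = 396

396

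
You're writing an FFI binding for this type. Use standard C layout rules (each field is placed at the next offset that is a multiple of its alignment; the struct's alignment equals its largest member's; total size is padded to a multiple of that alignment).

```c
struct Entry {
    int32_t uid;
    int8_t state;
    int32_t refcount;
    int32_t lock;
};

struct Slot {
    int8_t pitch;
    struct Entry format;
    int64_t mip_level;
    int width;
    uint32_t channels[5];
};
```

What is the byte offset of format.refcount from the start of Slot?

12

Entry: 0..4  uid  (4B, 4-aligned); 4..5  state  (1B, 1-aligned); 5..8  -- padding (3B); 8..12  refcount  (4B, 4-aligned); 12..16  lock  (4B, 4-aligned); sizeof = 16, alignof = 4
0..1  pitch  (1B, 1-aligned)
1..4  -- padding (3B)
4..20  format  (16B, 4-aligned)
within Entry: refcount at 8
4 + 8 = 12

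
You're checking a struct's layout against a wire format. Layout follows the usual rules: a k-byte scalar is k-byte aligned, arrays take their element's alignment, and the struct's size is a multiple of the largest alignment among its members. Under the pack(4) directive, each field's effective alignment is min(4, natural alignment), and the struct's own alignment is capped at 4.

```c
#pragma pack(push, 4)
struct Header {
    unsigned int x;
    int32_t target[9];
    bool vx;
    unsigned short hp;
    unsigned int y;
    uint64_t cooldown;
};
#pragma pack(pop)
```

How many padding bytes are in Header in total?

1

x at 0 (size 4, align 4) → ends 4
target at 4 (size 36, align 4) → ends 40
vx at 40 (size 1, align 1) → ends 41
pad 1 to align 2 for hp
hp at 42 (size 2, align 2) → ends 44
y at 44 (size 4, align 4) → ends 48
cooldown at 48 (size 8, align 4) → ends 56
total 56 bytes, alignment 4
data bytes 55, size 56 → padding 1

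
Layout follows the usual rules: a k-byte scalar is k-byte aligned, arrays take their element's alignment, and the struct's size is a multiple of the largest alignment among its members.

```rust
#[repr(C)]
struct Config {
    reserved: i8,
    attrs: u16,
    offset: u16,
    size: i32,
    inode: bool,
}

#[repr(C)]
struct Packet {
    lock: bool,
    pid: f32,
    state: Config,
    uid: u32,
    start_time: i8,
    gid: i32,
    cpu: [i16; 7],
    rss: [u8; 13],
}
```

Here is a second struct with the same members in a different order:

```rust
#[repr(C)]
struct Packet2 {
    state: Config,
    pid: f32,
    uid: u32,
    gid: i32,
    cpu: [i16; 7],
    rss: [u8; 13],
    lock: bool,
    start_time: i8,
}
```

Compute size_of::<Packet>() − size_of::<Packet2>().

Config: 0..1  reserved  (1B, 1-aligned); 1..2  -- padding (1B); 2..4  attrs  (2B, 2-aligned); 4..6  offset  (2B, 2-aligned); 6..8  -- padding (2B); 8..12  size  (4B, 4-aligned); 12..13  inode  (1B, 1-aligned); 13..16  -- tail padding (3B); sizeof = 16, alignof = 4
0..1  lock  (1B, 1-aligned)
1..4  -- padding (3B)
4..8  pid  (4B, 4-aligned)
8..24  state  (16B, 4-aligned)
24..28  uid  (4B, 4-aligned)
28..29  start_time  (1B, 1-aligned)
29..32  -- padding (3B)
32..36  gid  (4B, 4-aligned)
36..50  cpu  (14B, 2-aligned)
50..63  rss  (13B, 1-aligned)
63..64  -- tail padding (1B)
sizeof = 64, alignof = 4
— Packet2 —
0..16  state  (16B, 4-aligned)
16..20  pid  (4B, 4-aligned)
20..24  uid  (4B, 4-aligned)
24..28  gid  (4B, 4-aligned)
28..42  cpu  (14B, 2-aligned)
42..55  rss  (13B, 1-aligned)
55..56  lock  (1B, 1-aligned)
56..57  start_time  (1B, 1-aligned)
57..60  -- tail padding (3B)
sizeof = 60, alignof = 4
64 − 60 = 4

4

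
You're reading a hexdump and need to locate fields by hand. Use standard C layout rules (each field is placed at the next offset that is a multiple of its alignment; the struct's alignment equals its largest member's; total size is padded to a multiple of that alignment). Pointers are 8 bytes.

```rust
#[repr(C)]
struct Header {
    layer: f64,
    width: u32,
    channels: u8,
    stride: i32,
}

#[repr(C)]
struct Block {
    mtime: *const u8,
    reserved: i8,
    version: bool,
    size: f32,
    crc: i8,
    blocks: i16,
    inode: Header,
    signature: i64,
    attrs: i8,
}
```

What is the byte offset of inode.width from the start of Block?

Header: layer at 0 (size 8, align 8) → ends 8; width at 8 (size 4, align 4) → ends 12; channels at 12 (size 1, align 1) → ends 13; pad 3 to align 4 for stride; stride at 16 (size 4, align 4) → ends 20; tail pad 4 to reach multiple of 8; total 24 bytes, alignment 8
mtime at 0 (size 8, align 8) → ends 8
reserved at 8 (size 1, align 1) → ends 9
version at 9 (size 1, align 1) → ends 10
pad 2 to align 4 for size
size at 12 (size 4, align 4) → ends 16
crc at 16 (size 1, align 1) → ends 17
pad 1 to align 2 for blocks
blocks at 18 (size 2, align 2) → ends 20
pad 4 to align 8 for inode
inode at 24 (size 24, align 8) → ends 48
within Header: width at 8
24 + 8 = 32

32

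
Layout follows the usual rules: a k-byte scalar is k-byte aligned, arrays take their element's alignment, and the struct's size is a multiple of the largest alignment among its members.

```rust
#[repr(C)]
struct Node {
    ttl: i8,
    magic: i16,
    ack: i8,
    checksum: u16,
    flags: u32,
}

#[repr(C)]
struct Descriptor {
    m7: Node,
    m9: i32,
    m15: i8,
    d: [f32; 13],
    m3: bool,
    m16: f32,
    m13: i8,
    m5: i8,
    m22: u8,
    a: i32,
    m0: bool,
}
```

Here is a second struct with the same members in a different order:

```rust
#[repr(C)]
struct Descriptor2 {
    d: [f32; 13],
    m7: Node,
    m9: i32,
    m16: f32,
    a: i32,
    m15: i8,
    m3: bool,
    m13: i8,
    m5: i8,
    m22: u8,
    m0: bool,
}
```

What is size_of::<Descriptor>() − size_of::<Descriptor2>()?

8

Node: ttl at 0 (size 1, align 1) → ends 1; pad 1 to align 2 for magic; magic at 2 (size 2, align 2) → ends 4; ack at 4 (size 1, align 1) → ends 5; pad 1 to align 2 for checksum; checksum at 6 (size 2, align 2) → ends 8; flags at 8 (size 4, align 4) → ends 12; total 12 bytes, alignment 4
m7 at 0 (size 12, align 4) → ends 12
m9 at 12 (size 4, align 4) → ends 16
m15 at 16 (size 1, align 1) → ends 17
pad 3 to align 4 for d
d at 20 (size 52, align 4) → ends 72
m3 at 72 (size 1, align 1) → ends 73
pad 3 to align 4 for m16
m16 at 76 (size 4, align 4) → ends 80
m13 at 80 (size 1, align 1) → ends 81
m5 at 81 (size 1, align 1) → ends 82
m22 at 82 (size 1, align 1) → ends 83
pad 1 to align 4 for a
a at 84 (size 4, align 4) → ends 88
m0 at 88 (size 1, align 1) → ends 89
tail pad 3 to reach multiple of 4
total 92 bytes, alignment 4
— Descriptor2 —
d at 0 (size 52, align 4) → ends 52
m7 at 52 (size 12, align 4) → ends 64
m9 at 64 (size 4, align 4) → ends 68
m16 at 68 (size 4, align 4) → ends 72
a at 72 (size 4, align 4) → ends 76
m15 at 76 (size 1, align 1) → ends 77
m3 at 77 (size 1, align 1) → ends 78
m13 at 78 (size 1, align 1) → ends 79
m5 at 79 (size 1, align 1) → ends 80
m22 at 80 (size 1, align 1) → ends 81
m0 at 81 (size 1, align 1) → ends 82
tail pad 2 to reach multiple of 4
total 84 bytes, alignment 4
92 − 84 = 8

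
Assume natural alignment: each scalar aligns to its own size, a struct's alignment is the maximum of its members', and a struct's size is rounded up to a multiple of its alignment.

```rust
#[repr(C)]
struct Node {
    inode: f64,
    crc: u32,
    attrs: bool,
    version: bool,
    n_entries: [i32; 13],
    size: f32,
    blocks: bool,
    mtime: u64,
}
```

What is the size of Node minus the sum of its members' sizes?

9

inode at 0 (size 8, align 8) → ends 8
crc at 8 (size 4, align 4) → ends 12
attrs at 12 (size 1, align 1) → ends 13
version at 13 (size 1, align 1) → ends 14
pad 2 to align 4 for n_entries
n_entries at 16 (size 52, align 4) → ends 68
size at 68 (size 4, align 4) → ends 72
blocks at 72 (size 1, align 1) → ends 73
pad 7 to align 8 for mtime
mtime at 80 (size 8, align 8) → ends 88
total 88 bytes, alignment 8
data bytes 79, size 88 → padding 9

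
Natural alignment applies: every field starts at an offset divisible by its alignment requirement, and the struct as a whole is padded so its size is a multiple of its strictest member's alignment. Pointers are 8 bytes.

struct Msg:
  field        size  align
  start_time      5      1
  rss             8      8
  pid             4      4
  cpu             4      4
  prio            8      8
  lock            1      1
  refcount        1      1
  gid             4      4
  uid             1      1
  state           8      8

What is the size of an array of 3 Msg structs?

168

@0: start_time [5B, align 1] → 5
+3 pad (align 8)
@8: rss [8B, align 8] → 16
@16: pid [4B, align 4] → 20
@20: cpu [4B, align 4] → 24
@24: prio [8B, align 8] → 32
@32: lock [1B, align 1] → 33
@33: refcount [1B, align 1] → 34
+2 pad (align 4)
@36: gid [4B, align 4] → 40
@40: uid [1B, align 1] → 41
+7 pad (align 8)
@48: state [8B, align 8] → 56
size 56, align 8
array of 3: 3 × 56 = 168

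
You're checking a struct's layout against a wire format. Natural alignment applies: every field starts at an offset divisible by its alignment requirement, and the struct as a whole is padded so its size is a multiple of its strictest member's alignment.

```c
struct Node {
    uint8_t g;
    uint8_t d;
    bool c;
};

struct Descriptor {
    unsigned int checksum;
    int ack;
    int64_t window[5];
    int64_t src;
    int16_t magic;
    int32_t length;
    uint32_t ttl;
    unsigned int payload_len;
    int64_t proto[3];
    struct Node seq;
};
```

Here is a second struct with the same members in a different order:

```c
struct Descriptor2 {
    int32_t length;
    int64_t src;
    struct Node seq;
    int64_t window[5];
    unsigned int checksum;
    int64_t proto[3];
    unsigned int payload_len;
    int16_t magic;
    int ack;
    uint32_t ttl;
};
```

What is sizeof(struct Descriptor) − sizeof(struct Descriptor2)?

-8

Node: @0: g [1B, align 1] → 1; @1: d [1B, align 1] → 2; @2: c [1B, align 1] → 3; size 3, align 1
@0: checksum [4B, align 4] → 4
@4: ack [4B, align 4] → 8
@8: window [40B, align 8] → 48
@48: src [8B, align 8] → 56
@56: magic [2B, align 2] → 58
+2 pad (align 4)
@60: length [4B, align 4] → 64
@64: ttl [4B, align 4] → 68
@68: payload_len [4B, align 4] → 72
@72: proto [24B, align 8] → 96
@96: seq [3B, align 1] → 99
+5 tail pad (align 8)
size 104, align 8
— Descriptor2 —
@0: length [4B, align 4] → 4
+4 pad (align 8)
@8: src [8B, align 8] → 16
@16: seq [3B, align 1] → 19
+5 pad (align 8)
@24: window [40B, align 8] → 64
@64: checksum [4B, align 4] → 68
+4 pad (align 8)
@72: proto [24B, align 8] → 96
@96: payload_len [4B, align 4] → 100
@100: magic [2B, align 2] → 102
+2 pad (align 4)
@104: ack [4B, align 4] → 108
@108: ttl [4B, align 4] → 112
size 112, align 8
104 − 112 = -8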